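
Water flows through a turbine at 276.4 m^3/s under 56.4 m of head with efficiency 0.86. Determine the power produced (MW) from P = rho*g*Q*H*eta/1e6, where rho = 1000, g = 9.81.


P = 1000 * 9.81 * 276.4 * 56.4 * 0.86 / 1e6 = 131.5178 MW


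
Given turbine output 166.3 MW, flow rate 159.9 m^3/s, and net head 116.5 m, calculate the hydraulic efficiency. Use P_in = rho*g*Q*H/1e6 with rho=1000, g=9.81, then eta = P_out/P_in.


P_in = 1000 * 9.81 * 159.9 * 116.5 / 1e6 = 182.7441 MW
eta = 166.3 / 182.7441 = 0.9100


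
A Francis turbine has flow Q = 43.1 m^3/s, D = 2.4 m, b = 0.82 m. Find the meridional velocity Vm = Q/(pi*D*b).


Vm = 43.1 / (pi * 2.4 * 0.82) = 6.9711 m/s


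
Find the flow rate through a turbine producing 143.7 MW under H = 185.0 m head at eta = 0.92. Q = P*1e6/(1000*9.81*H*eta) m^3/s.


Q = 143.7 * 1e6 / (1000 * 9.81 * 185.0 * 0.92) = 86.0653 m^3/s


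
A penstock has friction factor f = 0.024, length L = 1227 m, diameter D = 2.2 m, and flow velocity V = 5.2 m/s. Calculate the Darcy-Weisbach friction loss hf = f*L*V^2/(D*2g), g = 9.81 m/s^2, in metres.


hf = 0.024 * 1227 * 5.2^2 / (2.2 * 2 * 9.81) = 18.4476 m


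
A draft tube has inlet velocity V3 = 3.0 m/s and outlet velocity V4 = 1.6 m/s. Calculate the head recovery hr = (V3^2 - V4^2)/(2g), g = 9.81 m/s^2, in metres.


hr = (3.0^2 - 1.6^2) / (2*9.81) = 0.3282 m


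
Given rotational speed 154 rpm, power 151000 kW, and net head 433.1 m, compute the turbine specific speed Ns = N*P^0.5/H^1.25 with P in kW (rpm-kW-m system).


Ns = 154 * 151000^0.5 / 433.1^1.25 = 30.2882


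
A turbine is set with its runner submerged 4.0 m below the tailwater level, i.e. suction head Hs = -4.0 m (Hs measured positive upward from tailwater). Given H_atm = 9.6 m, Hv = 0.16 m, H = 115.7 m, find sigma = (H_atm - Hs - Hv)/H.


sigma = (9.6 - (-4.0) - 0.16) / 115.7 = 0.1162


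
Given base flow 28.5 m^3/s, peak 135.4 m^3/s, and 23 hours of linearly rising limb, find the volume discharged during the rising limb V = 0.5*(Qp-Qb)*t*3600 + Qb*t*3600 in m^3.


V = 0.5*(135.4 - 28.5)*23*3600 + 28.5*23*3600 = 6.7855e+06 m^3


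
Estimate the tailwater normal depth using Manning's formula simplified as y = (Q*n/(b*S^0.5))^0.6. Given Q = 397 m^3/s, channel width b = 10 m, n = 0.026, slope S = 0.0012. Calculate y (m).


y = (397 * 0.026 / (10 * 0.0012^0.5))^0.6 = 7.6649 m


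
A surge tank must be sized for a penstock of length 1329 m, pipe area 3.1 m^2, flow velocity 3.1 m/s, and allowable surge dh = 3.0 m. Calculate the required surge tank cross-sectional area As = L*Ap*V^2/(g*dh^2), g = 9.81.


As = 1329 * 3.1 * 3.1^2 / (9.81 * 3.0^2) = 448.4340 m^2


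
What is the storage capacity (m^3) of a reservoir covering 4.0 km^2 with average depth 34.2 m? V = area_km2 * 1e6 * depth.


V = 4.0 * 1e6 * 34.2 = 1.3680e+08 m^3


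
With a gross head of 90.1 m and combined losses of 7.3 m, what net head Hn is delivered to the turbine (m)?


Hn = 90.1 - 7.3 = 82.8000 m


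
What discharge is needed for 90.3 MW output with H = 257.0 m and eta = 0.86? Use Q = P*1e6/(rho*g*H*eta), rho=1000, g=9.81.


Q = 90.3 * 1e6 / (1000 * 9.81 * 257.0 * 0.86) = 41.6473 m^3/s


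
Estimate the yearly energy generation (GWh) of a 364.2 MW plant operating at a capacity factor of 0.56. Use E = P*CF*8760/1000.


E = 364.2 * 0.56 * 8760 / 1000 = 1786.6195 GWh


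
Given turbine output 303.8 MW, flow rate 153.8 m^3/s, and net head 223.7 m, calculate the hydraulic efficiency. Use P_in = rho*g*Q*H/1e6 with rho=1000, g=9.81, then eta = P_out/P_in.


P_in = 1000 * 9.81 * 153.8 * 223.7 / 1e6 = 337.5136 MW
eta = 303.8 / 337.5136 = 0.9001


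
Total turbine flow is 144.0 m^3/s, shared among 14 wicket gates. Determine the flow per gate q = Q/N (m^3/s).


q = 144.0 / 14 = 10.2857 m^3/s


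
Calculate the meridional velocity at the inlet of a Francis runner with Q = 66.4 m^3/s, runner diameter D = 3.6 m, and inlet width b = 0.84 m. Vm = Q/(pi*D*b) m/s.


Vm = 66.4 / (pi * 3.6 * 0.84) = 6.9893 m/s


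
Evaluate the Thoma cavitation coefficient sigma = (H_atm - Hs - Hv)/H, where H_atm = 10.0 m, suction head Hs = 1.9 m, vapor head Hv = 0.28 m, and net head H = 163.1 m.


sigma = (10.0 - 1.9 - 0.28) / 163.1 = 0.0479


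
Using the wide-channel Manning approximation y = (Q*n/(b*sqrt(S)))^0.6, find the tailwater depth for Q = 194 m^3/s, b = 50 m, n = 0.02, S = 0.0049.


y = (194 * 0.02 / (50 * 0.0049^0.5))^0.6 = 1.0638 m


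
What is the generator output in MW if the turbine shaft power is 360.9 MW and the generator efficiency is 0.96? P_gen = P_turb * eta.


P_gen = 360.9 * 0.96 = 346.4640 MW


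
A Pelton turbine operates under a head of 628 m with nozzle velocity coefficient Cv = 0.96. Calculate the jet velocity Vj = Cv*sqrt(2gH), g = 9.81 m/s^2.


Vj = 0.96 * sqrt(2*9.81*628) = 106.5616 m/s


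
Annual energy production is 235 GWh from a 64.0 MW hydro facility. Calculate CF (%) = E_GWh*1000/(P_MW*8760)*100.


CF = 235 * 1000 / (64.0 * 8760) * 100 = 41.9164 %


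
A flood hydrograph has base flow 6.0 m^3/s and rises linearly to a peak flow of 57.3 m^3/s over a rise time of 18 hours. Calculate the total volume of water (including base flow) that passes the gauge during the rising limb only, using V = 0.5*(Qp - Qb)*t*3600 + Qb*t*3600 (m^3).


V = 0.5*(57.3 - 6.0)*18*3600 + 6.0*18*3600 = 2.0509e+06 m^3


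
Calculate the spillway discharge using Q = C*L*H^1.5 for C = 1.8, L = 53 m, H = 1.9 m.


Q = 1.8 * 53 * 1.9^1.5 = 249.8497 m^3/s


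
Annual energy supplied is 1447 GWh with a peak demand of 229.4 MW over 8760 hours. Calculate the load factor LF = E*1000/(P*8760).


LF = 1447 * 1000 / (229.4 * 8760) = 0.7201


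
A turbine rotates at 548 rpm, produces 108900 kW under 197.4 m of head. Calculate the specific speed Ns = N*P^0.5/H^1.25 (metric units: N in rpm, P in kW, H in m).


Ns = 548 * 108900^0.5 / 197.4^1.25 = 244.4053


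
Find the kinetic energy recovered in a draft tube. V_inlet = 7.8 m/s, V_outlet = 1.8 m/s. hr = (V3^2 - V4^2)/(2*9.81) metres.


hr = (7.8^2 - 1.8^2) / (2*9.81) = 2.9358 m


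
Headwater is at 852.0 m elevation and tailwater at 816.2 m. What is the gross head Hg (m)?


Hg = 852.0 - 816.2 = 35.8000 m


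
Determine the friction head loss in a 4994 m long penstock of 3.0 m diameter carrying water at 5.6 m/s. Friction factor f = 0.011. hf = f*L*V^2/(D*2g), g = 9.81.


hf = 0.011 * 4994 * 5.6^2 / (3.0 * 2 * 9.81) = 29.2683 m


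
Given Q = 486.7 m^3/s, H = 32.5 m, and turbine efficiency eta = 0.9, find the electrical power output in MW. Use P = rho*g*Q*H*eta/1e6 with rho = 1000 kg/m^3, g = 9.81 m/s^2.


P = 1000 * 9.81 * 486.7 * 32.5 * 0.9 / 1e6 = 139.6549 MW


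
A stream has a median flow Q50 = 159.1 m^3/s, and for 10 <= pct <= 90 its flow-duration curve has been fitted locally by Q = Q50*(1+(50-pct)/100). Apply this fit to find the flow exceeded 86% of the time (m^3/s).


Q = 159.1 * (1 + (50 - 86)/100) = 101.8240 m^3/s


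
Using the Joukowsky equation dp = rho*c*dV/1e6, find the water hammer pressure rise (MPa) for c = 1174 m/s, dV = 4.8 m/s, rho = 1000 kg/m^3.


dp = 1000 * 1174 * 4.8 / 1e6 = 5.6352 MPa


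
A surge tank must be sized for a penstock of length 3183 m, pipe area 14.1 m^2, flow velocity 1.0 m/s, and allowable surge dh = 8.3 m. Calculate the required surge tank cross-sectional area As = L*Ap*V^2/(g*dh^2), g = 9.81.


As = 3183 * 14.1 * 1.0^2 / (9.81 * 8.3^2) = 66.4096 m^2


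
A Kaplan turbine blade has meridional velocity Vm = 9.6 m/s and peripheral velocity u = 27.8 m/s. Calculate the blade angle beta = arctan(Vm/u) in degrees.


beta = arctan(9.6 / 27.8) = 19.0510 degrees


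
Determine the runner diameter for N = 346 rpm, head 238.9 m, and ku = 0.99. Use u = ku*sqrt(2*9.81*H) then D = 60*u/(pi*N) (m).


u = 0.99 * sqrt(2*9.81*238.9) = 67.7786 m/s
D = 60 * 67.7786 / (pi * 346) = 3.7413 m


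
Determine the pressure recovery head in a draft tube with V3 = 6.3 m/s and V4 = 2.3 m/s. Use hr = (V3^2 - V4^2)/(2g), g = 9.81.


hr = (6.3^2 - 2.3^2) / (2*9.81) = 1.7533 m


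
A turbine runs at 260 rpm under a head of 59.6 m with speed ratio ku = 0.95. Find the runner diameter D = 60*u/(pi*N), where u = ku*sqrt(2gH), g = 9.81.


u = 0.95 * sqrt(2*9.81*59.6) = 32.4860 m/s
D = 60 * 32.4860 / (pi * 260) = 2.3863 m


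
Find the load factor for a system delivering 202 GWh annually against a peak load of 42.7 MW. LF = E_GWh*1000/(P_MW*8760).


LF = 202 * 1000 / (42.7 * 8760) = 0.5400


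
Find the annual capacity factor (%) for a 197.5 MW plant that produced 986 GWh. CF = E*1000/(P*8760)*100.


CF = 986 * 1000 / (197.5 * 8760) * 100 = 56.9909 %


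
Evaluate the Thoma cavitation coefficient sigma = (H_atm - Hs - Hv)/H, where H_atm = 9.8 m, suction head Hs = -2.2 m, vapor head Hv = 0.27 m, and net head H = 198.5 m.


sigma = (9.8 - (-2.2) - 0.27) / 198.5 = 0.0591


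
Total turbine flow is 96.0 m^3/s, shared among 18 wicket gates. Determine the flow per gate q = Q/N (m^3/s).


q = 96.0 / 18 = 5.3333 m^3/s


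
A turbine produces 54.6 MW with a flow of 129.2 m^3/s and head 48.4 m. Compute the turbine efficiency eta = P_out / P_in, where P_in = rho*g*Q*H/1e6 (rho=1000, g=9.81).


P_in = 1000 * 9.81 * 129.2 * 48.4 / 1e6 = 61.3447 MW
eta = 54.6 / 61.3447 = 0.8901


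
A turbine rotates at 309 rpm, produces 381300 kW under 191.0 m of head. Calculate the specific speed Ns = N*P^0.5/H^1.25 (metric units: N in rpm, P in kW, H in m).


Ns = 309 * 381300^0.5 / 191.0^1.25 = 268.7201


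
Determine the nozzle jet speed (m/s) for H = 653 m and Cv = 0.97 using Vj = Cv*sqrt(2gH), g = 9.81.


Vj = 0.97 * sqrt(2*9.81*653) = 109.7938 m/s


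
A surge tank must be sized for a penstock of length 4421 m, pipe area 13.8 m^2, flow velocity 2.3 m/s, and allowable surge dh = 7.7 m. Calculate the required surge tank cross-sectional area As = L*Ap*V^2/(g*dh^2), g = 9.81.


As = 4421 * 13.8 * 2.3^2 / (9.81 * 7.7^2) = 554.8873 m^2


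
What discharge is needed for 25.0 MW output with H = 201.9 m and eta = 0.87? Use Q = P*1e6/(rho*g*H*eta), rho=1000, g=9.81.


Q = 25.0 * 1e6 / (1000 * 9.81 * 201.9 * 0.87) = 14.5083 m^3/s


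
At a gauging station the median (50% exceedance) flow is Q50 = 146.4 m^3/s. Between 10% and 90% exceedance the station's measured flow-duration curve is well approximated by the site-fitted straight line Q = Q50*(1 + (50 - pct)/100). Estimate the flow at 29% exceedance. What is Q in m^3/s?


Q = 146.4 * (1 + (50 - 29)/100) = 177.1440 m^3/s


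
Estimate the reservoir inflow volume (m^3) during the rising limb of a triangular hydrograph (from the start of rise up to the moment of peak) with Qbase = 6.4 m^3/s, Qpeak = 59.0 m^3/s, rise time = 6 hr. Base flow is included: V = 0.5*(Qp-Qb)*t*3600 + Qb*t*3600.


V = 0.5*(59.0 - 6.4)*6*3600 + 6.4*6*3600 = 706320.0000 m^3


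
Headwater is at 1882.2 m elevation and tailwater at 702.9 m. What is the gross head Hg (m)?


Hg = 1882.2 - 702.9 = 1179.3000 m


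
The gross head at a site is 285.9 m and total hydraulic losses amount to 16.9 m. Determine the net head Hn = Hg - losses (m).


Hn = 285.9 - 16.9 = 269.0000 m


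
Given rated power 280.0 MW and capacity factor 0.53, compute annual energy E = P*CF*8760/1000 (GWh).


E = 280.0 * 0.53 * 8760 / 1000 = 1299.9840 GWh


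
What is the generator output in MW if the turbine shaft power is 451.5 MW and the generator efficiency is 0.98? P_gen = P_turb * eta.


P_gen = 451.5 * 0.98 = 442.4700 MW


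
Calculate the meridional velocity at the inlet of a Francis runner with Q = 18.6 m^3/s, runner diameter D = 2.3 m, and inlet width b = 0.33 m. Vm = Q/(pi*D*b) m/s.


Vm = 18.6 / (pi * 2.3 * 0.33) = 7.8005 m/s


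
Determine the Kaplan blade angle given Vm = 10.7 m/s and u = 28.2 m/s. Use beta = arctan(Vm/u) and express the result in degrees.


beta = arctan(10.7 / 28.2) = 20.7784 degrees


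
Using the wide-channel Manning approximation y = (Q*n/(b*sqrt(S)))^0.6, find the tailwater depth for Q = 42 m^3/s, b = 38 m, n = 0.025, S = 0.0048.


y = (42 * 0.025 / (38 * 0.0048^0.5))^0.6 = 0.5761 m


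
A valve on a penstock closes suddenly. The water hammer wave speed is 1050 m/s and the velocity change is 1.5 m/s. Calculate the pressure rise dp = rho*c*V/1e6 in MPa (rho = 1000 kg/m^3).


dp = 1000 * 1050 * 1.5 / 1e6 = 1.5750 MPa


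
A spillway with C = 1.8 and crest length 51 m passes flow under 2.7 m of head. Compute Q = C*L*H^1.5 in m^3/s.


Q = 1.8 * 51 * 2.7^1.5 = 407.2755 m^3/s


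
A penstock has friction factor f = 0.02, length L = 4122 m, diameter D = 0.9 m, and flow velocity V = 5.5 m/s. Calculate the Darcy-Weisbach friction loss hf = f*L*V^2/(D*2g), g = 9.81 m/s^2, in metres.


hf = 0.02 * 4122 * 5.5^2 / (0.9 * 2 * 9.81) = 141.2283 m


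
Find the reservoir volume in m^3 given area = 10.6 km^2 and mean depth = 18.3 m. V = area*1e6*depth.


V = 10.6 * 1e6 * 18.3 = 1.9398e+08 m^3


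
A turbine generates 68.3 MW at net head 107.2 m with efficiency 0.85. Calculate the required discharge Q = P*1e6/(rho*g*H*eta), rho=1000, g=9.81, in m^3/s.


Q = 68.3 * 1e6 / (1000 * 9.81 * 107.2 * 0.85) = 76.4079 m^3/s


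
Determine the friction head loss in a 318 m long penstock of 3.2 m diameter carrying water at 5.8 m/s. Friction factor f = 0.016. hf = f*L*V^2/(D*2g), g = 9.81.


hf = 0.016 * 318 * 5.8^2 / (3.2 * 2 * 9.81) = 2.7262 m


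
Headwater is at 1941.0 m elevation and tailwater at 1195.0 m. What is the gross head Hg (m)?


Hg = 1941.0 - 1195.0 = 746.0000 m


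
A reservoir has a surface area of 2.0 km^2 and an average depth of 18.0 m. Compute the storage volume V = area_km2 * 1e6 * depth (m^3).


V = 2.0 * 1e6 * 18.0 = 3.6000e+07 m^3


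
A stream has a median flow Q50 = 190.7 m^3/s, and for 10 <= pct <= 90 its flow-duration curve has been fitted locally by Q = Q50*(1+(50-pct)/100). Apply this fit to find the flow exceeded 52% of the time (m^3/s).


Q = 190.7 * (1 + (50 - 52)/100) = 186.8860 m^3/s


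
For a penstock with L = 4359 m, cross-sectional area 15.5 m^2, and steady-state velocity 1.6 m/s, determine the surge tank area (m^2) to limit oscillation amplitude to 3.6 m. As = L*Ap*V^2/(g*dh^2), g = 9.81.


As = 4359 * 15.5 * 1.6^2 / (9.81 * 3.6^2) = 1360.4561 m^2


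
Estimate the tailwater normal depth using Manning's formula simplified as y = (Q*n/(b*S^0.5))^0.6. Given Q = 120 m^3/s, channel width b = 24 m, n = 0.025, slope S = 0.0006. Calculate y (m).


y = (120 * 0.025 / (24 * 0.0006^0.5))^0.6 = 2.6589 m


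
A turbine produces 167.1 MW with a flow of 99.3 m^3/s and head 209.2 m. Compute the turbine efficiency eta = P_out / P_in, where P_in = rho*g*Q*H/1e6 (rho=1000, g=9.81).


P_in = 1000 * 9.81 * 99.3 * 209.2 / 1e6 = 203.7886 MW
eta = 167.1 / 203.7886 = 0.8200


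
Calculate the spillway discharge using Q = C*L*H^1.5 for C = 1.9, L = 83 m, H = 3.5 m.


Q = 1.9 * 83 * 3.5^1.5 = 1032.6039 m^3/s


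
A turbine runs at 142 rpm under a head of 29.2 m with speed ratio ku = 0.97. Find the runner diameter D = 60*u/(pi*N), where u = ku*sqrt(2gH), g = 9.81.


u = 0.97 * sqrt(2*9.81*29.2) = 23.2174 m/s
D = 60 * 23.2174 / (pi * 142) = 3.1227 m


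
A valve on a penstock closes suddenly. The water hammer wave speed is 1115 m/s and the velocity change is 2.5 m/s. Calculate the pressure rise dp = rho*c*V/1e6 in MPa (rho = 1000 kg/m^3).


dp = 1000 * 1115 * 2.5 / 1e6 = 2.7875 MPa


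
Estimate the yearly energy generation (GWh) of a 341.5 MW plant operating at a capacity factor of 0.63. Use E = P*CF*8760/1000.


E = 341.5 * 0.63 * 8760 / 1000 = 1884.6702 GWh


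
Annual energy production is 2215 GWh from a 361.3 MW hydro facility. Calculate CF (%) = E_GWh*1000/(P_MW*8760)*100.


CF = 2215 * 1000 / (361.3 * 8760) * 100 = 69.9845 %


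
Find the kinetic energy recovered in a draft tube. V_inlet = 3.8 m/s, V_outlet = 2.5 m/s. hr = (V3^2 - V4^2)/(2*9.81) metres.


hr = (3.8^2 - 2.5^2) / (2*9.81) = 0.4174 m


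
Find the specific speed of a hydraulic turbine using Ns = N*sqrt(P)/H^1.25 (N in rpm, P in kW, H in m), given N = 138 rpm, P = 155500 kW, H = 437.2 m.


Ns = 138 * 155500^0.5 / 437.2^1.25 = 27.2204


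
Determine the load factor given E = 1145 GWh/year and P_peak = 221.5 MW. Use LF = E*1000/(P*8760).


LF = 1145 * 1000 / (221.5 * 8760) = 0.5901


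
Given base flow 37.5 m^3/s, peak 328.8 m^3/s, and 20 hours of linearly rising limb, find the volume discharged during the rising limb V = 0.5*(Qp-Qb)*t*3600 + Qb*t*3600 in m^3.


V = 0.5*(328.8 - 37.5)*20*3600 + 37.5*20*3600 = 1.3187e+07 m^3


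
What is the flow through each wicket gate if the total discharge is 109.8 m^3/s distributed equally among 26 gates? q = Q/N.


q = 109.8 / 26 = 4.2231 m^3/s


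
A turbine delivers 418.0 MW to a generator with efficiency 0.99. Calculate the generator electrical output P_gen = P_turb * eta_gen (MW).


P_gen = 418.0 * 0.99 = 413.8200 MW


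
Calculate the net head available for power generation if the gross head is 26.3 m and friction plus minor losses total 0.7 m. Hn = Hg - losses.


Hn = 26.3 - 0.7 = 25.6000 m


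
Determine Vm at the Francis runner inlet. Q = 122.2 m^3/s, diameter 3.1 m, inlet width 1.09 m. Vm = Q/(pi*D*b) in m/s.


Vm = 122.2 / (pi * 3.1 * 1.09) = 11.5115 m/s


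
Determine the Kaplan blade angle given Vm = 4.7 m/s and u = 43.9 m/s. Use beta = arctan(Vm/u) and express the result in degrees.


beta = arctan(4.7 / 43.9) = 6.1109 degrees


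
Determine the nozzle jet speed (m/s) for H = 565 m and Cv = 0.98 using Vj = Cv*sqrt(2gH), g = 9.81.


Vj = 0.98 * sqrt(2*9.81*565) = 103.1810 m/s


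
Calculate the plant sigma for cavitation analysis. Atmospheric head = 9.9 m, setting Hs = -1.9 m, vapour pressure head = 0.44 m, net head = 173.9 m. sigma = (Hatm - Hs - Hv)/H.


sigma = (9.9 - (-1.9) - 0.44) / 173.9 = 0.0653


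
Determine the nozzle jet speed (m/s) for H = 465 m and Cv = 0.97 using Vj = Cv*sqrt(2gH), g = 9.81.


Vj = 0.97 * sqrt(2*9.81*465) = 92.6505 m/s


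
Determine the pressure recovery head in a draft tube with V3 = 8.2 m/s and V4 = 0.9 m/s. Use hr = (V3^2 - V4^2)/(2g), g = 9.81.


hr = (8.2^2 - 0.9^2) / (2*9.81) = 3.3858 m


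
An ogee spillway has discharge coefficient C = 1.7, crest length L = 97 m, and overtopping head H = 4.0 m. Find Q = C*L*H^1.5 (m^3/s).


Q = 1.7 * 97 * 4.0^1.5 = 1319.2000 m^3/s


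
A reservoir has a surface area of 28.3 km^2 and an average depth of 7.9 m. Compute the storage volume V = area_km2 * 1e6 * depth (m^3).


V = 28.3 * 1e6 * 7.9 = 2.2357e+08 m^3


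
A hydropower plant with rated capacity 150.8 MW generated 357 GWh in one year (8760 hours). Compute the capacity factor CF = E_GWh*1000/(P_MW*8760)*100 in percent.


CF = 357 * 1000 / (150.8 * 8760) * 100 = 27.0248 %


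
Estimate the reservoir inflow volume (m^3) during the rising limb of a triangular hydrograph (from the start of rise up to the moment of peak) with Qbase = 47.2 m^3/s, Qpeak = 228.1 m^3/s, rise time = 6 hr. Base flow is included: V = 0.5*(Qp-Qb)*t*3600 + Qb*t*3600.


V = 0.5*(228.1 - 47.2)*6*3600 + 47.2*6*3600 = 2.9732e+06 m^3


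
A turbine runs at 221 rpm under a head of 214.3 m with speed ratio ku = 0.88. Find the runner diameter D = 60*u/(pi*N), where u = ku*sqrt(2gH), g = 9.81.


u = 0.88 * sqrt(2*9.81*214.3) = 57.0615 m/s
D = 60 * 57.0615 / (pi * 221) = 4.9312 m


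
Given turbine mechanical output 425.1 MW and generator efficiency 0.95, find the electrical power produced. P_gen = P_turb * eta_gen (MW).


P_gen = 425.1 * 0.95 = 403.8450 MW


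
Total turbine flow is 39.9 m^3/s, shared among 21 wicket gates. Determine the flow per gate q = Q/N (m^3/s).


q = 39.9 / 21 = 1.9000 m^3/s


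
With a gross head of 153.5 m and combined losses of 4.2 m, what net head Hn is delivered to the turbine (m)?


Hn = 153.5 - 4.2 = 149.3000 m


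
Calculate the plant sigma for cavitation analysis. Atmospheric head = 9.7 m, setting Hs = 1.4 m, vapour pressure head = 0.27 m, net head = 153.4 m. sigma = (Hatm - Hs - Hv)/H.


sigma = (9.7 - 1.4 - 0.27) / 153.4 = 0.0523


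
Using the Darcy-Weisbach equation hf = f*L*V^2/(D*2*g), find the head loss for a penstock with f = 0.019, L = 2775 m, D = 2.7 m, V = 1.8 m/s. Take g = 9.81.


hf = 0.019 * 2775 * 1.8^2 / (2.7 * 2 * 9.81) = 3.2248 m


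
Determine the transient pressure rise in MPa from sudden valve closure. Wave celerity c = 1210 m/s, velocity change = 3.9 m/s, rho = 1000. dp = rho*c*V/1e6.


dp = 1000 * 1210 * 3.9 / 1e6 = 4.7190 MPa


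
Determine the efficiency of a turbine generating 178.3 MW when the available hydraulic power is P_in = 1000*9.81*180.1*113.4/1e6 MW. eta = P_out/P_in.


P_in = 1000 * 9.81 * 180.1 * 113.4 / 1e6 = 200.3530 MW
eta = 178.3 / 200.3530 = 0.8899


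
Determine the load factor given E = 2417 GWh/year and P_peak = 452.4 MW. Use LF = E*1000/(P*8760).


LF = 2417 * 1000 / (452.4 * 8760) = 0.6099


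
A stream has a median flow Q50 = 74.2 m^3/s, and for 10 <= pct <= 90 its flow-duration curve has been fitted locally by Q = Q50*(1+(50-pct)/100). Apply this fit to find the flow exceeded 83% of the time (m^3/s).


Q = 74.2 * (1 + (50 - 83)/100) = 49.7140 m^3/s


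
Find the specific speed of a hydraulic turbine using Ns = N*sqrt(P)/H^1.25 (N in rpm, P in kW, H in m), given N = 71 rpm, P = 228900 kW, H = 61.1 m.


Ns = 71 * 228900^0.5 / 61.1^1.25 = 198.8519


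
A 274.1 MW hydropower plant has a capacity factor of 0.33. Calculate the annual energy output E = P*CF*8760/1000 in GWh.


E = 274.1 * 0.33 * 8760 / 1000 = 792.3683 GWh


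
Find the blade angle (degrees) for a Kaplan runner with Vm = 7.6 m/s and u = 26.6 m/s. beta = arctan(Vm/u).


beta = arctan(7.6 / 26.6) = 15.9454 degrees


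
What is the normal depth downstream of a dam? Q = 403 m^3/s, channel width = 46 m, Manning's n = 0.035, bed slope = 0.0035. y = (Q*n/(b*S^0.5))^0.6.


y = (403 * 0.035 / (46 * 0.0035^0.5))^0.6 = 2.6838 m


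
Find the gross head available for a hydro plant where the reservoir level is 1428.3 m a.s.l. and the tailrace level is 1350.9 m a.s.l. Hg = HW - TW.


Hg = 1428.3 - 1350.9 = 77.4000 m


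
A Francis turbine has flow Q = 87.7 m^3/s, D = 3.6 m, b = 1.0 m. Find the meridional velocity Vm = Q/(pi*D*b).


Vm = 87.7 / (pi * 3.6 * 1.0) = 7.7544 m/s


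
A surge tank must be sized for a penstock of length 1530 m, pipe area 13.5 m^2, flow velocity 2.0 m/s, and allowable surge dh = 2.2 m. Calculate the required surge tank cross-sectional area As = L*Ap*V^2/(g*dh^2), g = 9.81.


As = 1530 * 13.5 * 2.0^2 / (9.81 * 2.2^2) = 1740.0864 m^2


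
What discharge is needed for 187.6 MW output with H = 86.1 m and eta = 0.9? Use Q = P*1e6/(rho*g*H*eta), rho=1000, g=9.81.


Q = 187.6 * 1e6 / (1000 * 9.81 * 86.1 * 0.9) = 246.7847 m^3/s


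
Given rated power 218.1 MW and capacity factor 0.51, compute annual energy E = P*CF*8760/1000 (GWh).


E = 218.1 * 0.51 * 8760 / 1000 = 974.3836 GWh


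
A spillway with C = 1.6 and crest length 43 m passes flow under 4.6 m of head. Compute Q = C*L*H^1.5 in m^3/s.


Q = 1.6 * 43 * 4.6^1.5 = 678.7740 m^3/s


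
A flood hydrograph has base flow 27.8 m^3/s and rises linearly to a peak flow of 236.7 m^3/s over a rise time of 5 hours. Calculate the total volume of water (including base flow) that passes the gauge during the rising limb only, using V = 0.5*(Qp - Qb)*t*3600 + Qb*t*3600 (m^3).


V = 0.5*(236.7 - 27.8)*5*3600 + 27.8*5*3600 = 2.3805e+06 m^3


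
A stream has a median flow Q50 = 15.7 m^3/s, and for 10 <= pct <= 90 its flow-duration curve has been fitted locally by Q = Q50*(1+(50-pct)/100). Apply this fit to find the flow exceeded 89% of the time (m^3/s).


Q = 15.7 * (1 + (50 - 89)/100) = 9.5770 m^3/s


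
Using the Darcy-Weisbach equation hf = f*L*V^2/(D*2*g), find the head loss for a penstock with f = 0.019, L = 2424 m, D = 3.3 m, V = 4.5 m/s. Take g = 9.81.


hf = 0.019 * 2424 * 4.5^2 / (3.3 * 2 * 9.81) = 14.4045 m


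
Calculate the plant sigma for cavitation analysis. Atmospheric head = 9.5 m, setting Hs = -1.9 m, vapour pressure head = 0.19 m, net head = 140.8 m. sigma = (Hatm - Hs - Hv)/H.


sigma = (9.5 - (-1.9) - 0.19) / 140.8 = 0.0796


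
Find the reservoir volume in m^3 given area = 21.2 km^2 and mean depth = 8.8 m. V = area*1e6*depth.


V = 21.2 * 1e6 * 8.8 = 1.8656e+08 m^3


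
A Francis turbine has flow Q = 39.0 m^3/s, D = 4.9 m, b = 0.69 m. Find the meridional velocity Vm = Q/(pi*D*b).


Vm = 39.0 / (pi * 4.9 * 0.69) = 3.6717 m/s


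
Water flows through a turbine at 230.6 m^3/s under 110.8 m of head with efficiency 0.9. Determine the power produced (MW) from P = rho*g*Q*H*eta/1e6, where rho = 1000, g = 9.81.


P = 1000 * 9.81 * 230.6 * 110.8 * 0.9 / 1e6 = 225.5852 MW


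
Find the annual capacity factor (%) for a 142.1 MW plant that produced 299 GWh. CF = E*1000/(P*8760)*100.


CF = 299 * 1000 / (142.1 * 8760) * 100 = 24.0200 %


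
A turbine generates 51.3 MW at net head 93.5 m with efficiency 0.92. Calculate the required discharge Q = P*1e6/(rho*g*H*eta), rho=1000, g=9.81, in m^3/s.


Q = 51.3 * 1e6 / (1000 * 9.81 * 93.5 * 0.92) = 60.7923 m^3/s


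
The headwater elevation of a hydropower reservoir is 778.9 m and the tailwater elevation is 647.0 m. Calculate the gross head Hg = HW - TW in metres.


Hg = 778.9 - 647.0 = 131.9000 m


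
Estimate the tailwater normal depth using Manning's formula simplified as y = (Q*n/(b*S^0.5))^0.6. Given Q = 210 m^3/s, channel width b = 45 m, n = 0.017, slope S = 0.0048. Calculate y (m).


y = (210 * 0.017 / (45 * 0.0048^0.5))^0.6 = 1.0847 m


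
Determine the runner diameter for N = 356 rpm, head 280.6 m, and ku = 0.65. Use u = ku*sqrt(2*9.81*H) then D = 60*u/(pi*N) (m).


u = 0.65 * sqrt(2*9.81*280.6) = 48.2288 m/s
D = 60 * 48.2288 / (pi * 356) = 2.5874 m


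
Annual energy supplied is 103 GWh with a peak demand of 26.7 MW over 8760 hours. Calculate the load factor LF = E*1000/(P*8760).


LF = 103 * 1000 / (26.7 * 8760) = 0.4404


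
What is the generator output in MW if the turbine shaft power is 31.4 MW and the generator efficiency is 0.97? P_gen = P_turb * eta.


P_gen = 31.4 * 0.97 = 30.4580 MW


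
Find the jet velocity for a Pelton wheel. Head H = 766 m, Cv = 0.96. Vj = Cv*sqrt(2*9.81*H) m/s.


Vj = 0.96 * sqrt(2*9.81*766) = 117.6888 m/s


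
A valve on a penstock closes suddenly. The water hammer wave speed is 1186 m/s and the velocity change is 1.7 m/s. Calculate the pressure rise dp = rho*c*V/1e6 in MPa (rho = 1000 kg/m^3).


dp = 1000 * 1186 * 1.7 / 1e6 = 2.0162 MPa


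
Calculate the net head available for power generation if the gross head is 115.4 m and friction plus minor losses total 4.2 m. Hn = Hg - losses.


Hn = 115.4 - 4.2 = 111.2000 m


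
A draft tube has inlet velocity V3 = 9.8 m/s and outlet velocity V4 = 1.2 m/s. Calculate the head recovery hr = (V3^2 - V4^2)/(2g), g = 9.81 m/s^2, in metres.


hr = (9.8^2 - 1.2^2) / (2*9.81) = 4.8216 m


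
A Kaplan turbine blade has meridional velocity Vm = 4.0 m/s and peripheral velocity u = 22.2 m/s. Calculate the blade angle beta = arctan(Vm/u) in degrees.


beta = arctan(4.0 / 22.2) = 10.2140 degrees


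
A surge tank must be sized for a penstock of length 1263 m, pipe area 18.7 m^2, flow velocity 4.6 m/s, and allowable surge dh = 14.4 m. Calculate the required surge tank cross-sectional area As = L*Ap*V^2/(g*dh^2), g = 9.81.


As = 1263 * 18.7 * 4.6^2 / (9.81 * 14.4^2) = 245.6782 m^2


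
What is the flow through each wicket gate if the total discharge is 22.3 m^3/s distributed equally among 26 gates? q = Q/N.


q = 22.3 / 26 = 0.8577 m^3/s


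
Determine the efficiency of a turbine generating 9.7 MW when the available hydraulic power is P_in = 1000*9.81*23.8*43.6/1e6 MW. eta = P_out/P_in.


P_in = 1000 * 9.81 * 23.8 * 43.6 / 1e6 = 10.1796 MW
eta = 9.7 / 10.1796 = 0.9529


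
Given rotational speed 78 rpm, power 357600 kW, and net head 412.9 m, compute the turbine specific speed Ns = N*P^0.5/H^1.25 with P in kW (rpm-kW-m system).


Ns = 78 * 357600^0.5 / 412.9^1.25 = 25.0604


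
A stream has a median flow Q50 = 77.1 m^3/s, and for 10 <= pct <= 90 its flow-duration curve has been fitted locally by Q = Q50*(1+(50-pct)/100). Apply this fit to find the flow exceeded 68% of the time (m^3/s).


Q = 77.1 * (1 + (50 - 68)/100) = 63.2220 m^3/s


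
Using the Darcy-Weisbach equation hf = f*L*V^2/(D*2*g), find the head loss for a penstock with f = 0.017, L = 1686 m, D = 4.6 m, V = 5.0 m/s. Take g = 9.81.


hf = 0.017 * 1686 * 5.0^2 / (4.6 * 2 * 9.81) = 7.9394 m


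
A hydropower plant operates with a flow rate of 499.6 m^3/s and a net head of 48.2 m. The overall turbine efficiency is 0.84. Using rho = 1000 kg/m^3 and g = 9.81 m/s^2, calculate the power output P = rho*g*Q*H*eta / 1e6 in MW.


P = 1000 * 9.81 * 499.6 * 48.2 * 0.84 / 1e6 = 198.4348 MW


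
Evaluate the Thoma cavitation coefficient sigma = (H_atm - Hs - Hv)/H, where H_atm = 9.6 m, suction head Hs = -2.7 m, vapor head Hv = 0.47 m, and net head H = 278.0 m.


sigma = (9.6 - (-2.7) - 0.47) / 278.0 = 0.0426


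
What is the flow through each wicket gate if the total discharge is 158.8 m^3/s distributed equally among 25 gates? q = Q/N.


q = 158.8 / 25 = 6.3520 m^3/s


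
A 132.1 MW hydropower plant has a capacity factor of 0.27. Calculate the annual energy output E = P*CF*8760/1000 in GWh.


E = 132.1 * 0.27 * 8760 / 1000 = 312.4429 GWh


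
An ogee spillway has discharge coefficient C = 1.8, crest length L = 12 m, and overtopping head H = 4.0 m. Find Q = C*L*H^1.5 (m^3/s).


Q = 1.8 * 12 * 4.0^1.5 = 172.8000 m^3/s


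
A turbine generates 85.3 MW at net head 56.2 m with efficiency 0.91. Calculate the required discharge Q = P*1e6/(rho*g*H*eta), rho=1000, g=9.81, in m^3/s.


Q = 85.3 * 1e6 / (1000 * 9.81 * 56.2 * 0.91) = 170.0209 m^3/s


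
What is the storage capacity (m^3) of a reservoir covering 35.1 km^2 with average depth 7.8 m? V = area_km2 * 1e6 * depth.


V = 35.1 * 1e6 * 7.8 = 2.7378e+08 m^3


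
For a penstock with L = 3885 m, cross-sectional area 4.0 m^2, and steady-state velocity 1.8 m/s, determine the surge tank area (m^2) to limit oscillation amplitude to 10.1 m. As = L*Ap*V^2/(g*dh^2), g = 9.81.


As = 3885 * 4.0 * 1.8^2 / (9.81 * 10.1^2) = 50.3135 m^2


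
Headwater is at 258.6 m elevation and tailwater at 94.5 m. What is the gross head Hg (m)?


Hg = 258.6 - 94.5 = 164.1000 m


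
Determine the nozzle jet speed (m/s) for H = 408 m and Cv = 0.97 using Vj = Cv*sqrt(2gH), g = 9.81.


Vj = 0.97 * sqrt(2*9.81*408) = 86.7863 m/s


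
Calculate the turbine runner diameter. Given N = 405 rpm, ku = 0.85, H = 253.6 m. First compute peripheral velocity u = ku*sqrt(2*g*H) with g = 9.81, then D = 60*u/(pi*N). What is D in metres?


u = 0.85 * sqrt(2*9.81*253.6) = 59.9574 m/s
D = 60 * 59.9574 / (pi * 405) = 2.8274 m


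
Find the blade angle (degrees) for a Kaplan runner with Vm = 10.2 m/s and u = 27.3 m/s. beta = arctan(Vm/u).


beta = arctan(10.2 / 27.3) = 20.4870 degrees


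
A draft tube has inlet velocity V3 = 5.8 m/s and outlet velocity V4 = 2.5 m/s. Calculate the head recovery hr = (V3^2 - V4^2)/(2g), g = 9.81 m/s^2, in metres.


hr = (5.8^2 - 2.5^2) / (2*9.81) = 1.3960 m


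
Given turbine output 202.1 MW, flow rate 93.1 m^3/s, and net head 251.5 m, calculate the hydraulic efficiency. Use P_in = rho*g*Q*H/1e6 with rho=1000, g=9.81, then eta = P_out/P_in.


P_in = 1000 * 9.81 * 93.1 * 251.5 / 1e6 = 229.6977 MW
eta = 202.1 / 229.6977 = 0.8799


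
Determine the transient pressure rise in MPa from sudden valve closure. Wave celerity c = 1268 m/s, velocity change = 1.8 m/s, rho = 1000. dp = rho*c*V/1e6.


dp = 1000 * 1268 * 1.8 / 1e6 = 2.2824 MPa


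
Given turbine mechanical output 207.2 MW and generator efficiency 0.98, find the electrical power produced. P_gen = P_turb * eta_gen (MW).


P_gen = 207.2 * 0.98 = 203.0560 MW


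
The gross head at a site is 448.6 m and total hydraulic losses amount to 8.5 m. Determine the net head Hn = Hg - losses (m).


Hn = 448.6 - 8.5 = 440.1000 m


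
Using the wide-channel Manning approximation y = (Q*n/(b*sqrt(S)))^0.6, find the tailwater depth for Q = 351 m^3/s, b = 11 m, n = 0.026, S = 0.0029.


y = (351 * 0.026 / (11 * 0.0029^0.5))^0.6 = 5.1596 m


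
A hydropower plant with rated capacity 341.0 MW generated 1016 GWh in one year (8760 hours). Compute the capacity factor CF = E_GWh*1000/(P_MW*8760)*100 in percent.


CF = 1016 * 1000 / (341.0 * 8760) * 100 = 34.0122 %


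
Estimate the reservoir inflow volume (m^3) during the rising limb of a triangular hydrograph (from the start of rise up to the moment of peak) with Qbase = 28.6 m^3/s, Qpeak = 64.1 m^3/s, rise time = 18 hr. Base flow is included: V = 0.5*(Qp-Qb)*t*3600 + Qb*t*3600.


V = 0.5*(64.1 - 28.6)*18*3600 + 28.6*18*3600 = 3.0035e+06 m^3


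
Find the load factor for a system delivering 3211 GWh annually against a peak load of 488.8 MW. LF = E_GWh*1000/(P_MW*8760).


LF = 3211 * 1000 / (488.8 * 8760) = 0.7499


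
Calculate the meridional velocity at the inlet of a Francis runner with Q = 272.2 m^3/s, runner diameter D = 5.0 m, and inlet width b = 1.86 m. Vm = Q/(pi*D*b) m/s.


Vm = 272.2 / (pi * 5.0 * 1.86) = 9.3166 m/s


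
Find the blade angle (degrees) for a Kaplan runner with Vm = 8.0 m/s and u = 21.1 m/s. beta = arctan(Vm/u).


beta = arctan(8.0 / 21.1) = 20.7641 degrees


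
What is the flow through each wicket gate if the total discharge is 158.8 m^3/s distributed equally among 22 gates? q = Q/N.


q = 158.8 / 22 = 7.2182 m^3/s


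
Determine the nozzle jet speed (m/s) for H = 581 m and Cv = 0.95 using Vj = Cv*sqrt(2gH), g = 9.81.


Vj = 0.95 * sqrt(2*9.81*581) = 101.4288 m/s


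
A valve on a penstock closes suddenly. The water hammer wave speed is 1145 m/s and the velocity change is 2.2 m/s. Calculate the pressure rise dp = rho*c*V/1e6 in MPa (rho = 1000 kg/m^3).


dp = 1000 * 1145 * 2.2 / 1e6 = 2.5190 MPa


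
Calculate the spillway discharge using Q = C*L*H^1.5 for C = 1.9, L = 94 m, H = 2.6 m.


Q = 1.9 * 94 * 2.6^1.5 = 748.7580 m^3/s


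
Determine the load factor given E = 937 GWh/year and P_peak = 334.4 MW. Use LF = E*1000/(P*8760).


LF = 937 * 1000 / (334.4 * 8760) = 0.3199


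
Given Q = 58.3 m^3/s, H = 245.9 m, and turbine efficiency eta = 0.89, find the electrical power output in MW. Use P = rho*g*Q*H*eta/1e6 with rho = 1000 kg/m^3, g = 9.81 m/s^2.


P = 1000 * 9.81 * 58.3 * 245.9 * 0.89 / 1e6 = 125.1659 MW


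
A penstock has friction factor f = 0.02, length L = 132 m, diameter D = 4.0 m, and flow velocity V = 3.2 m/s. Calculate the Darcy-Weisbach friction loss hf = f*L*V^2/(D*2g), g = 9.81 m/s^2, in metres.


hf = 0.02 * 132 * 3.2^2 / (4.0 * 2 * 9.81) = 0.3445 m


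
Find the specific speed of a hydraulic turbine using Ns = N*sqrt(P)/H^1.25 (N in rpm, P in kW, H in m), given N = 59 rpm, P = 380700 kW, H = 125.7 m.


Ns = 59 * 380700^0.5 / 125.7^1.25 = 86.4917


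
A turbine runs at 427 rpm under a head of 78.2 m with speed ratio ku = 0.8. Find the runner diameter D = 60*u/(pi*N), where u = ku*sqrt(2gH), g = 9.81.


u = 0.8 * sqrt(2*9.81*78.2) = 31.3359 m/s
D = 60 * 31.3359 / (pi * 427) = 1.4016 m


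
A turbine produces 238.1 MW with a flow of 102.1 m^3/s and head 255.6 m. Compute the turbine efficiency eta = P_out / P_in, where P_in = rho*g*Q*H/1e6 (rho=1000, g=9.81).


P_in = 1000 * 9.81 * 102.1 * 255.6 / 1e6 = 256.0092 MW
eta = 238.1 / 256.0092 = 0.9300


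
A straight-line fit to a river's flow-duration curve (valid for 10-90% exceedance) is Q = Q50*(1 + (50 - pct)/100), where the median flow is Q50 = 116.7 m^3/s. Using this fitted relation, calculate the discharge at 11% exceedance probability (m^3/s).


Q = 116.7 * (1 + (50 - 11)/100) = 162.2130 m^3/s


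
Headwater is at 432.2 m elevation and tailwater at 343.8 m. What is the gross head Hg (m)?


Hg = 432.2 - 343.8 = 88.4000 m


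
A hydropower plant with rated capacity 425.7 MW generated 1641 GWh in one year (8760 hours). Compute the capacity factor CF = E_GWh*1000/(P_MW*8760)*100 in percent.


CF = 1641 * 1000 / (425.7 * 8760) * 100 = 44.0049 %


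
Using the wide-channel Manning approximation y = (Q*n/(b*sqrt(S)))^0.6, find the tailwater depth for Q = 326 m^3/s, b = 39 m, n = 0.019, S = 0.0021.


y = (326 * 0.019 / (39 * 0.0021^0.5))^0.6 = 2.1080 m


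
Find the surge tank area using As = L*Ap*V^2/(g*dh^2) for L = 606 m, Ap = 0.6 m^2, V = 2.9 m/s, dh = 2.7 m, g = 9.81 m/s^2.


As = 606 * 0.6 * 2.9^2 / (9.81 * 2.7^2) = 42.7586 m^2


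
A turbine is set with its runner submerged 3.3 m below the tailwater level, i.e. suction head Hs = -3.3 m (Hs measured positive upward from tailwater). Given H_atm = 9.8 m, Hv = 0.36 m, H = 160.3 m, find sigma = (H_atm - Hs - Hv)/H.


sigma = (9.8 - (-3.3) - 0.36) / 160.3 = 0.0795


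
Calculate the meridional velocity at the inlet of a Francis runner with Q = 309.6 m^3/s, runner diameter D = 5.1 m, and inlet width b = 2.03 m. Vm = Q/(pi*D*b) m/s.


Vm = 309.6 / (pi * 5.1 * 2.03) = 9.5189 m/s


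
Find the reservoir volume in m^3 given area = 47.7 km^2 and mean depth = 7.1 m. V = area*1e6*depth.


V = 47.7 * 1e6 * 7.1 = 3.3867e+08 m^3


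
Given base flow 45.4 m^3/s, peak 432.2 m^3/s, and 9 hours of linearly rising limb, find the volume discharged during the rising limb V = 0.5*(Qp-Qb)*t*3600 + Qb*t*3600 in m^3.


V = 0.5*(432.2 - 45.4)*9*3600 + 45.4*9*3600 = 7.7371e+06 m^3


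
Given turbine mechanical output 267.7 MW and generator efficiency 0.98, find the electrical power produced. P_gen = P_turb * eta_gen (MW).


P_gen = 267.7 * 0.98 = 262.3460 MW


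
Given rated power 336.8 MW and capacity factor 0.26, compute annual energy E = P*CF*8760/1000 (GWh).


E = 336.8 * 0.26 * 8760 / 1000 = 767.0957 GWh


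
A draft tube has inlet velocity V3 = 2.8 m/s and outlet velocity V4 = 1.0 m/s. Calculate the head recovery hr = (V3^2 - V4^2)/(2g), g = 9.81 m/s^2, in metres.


hr = (2.8^2 - 1.0^2) / (2*9.81) = 0.3486 m


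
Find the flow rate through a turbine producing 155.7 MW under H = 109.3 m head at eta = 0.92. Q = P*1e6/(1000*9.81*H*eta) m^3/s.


Q = 155.7 * 1e6 / (1000 * 9.81 * 109.3 * 0.92) = 157.8380 m^3/s


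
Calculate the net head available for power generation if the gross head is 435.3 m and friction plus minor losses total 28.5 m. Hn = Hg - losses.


Hn = 435.3 - 28.5 = 406.8000 m


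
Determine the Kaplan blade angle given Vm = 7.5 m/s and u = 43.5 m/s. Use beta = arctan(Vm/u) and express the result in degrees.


beta = arctan(7.5 / 43.5) = 9.7824 degrees


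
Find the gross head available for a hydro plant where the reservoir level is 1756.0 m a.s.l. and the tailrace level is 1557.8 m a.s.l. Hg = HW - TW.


Hg = 1756.0 - 1557.8 = 198.2000 m


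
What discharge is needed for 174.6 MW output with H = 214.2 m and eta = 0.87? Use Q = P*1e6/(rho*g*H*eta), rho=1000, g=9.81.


Q = 174.6 * 1e6 / (1000 * 9.81 * 214.2 * 0.87) = 95.5073 m^3/s


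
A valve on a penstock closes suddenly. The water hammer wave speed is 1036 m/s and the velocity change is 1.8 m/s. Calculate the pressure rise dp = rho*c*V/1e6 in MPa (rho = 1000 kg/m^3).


dp = 1000 * 1036 * 1.8 / 1e6 = 1.8648 MPa
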